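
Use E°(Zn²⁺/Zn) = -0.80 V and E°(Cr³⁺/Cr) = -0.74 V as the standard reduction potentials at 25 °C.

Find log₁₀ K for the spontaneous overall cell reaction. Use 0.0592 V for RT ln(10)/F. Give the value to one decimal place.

6.1

Cathode: Cr³⁺/Cr; anode: Zn²⁺/Zn. E°cell = +0.06 V, n = 6.
log K = nE°cell / 0.0592 = (6)(+0.06) / 0.0592 = 6.1.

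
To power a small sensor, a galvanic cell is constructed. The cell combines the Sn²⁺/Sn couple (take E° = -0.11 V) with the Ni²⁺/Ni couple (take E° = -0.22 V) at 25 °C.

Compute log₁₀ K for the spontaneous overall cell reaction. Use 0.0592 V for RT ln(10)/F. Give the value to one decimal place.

3.7

Cathode: Sn²⁺/Sn; anode: Ni²⁺/Ni. E°cell = +0.11 V, n = 2.
log K = nE°cell / 0.0592 = (2)(+0.11) / 0.0592 = 3.7.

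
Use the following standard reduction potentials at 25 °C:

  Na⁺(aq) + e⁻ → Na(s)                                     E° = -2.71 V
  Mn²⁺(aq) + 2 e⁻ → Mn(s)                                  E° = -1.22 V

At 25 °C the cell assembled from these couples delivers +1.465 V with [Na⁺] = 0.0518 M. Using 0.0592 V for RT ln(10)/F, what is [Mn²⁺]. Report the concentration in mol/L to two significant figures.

Mn²⁺/Mn is the cathode, Na⁺/Na the anode: E°cell = +1.49 V, n = 2.
Overall reaction: Mn²⁺(aq) + 2 Na(s) → Mn(s) + 2 Na⁺(aq); Q = [Na⁺]^2/[Mn²⁺]^1.
From E = E° − (0.0592/n) log Q: log Q = (E° − E)·n/0.0592 = (+1.49 − (+1.465))·2/0.0592 = 0.8446.
So 1·log[Mn²⁺] = 2·log(0.0518) − log Q = -2.5713 − (0.8446) = -3.4159; [Mn²⁺] = 10^(-3.4159) ≈ 0.00038 M.

0.00038 M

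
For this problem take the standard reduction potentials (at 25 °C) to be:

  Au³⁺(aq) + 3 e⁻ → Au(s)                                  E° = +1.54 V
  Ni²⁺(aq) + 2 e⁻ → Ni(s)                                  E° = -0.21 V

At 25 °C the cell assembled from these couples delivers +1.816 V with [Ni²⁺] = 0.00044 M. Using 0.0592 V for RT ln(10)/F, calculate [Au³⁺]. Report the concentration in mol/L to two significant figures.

0.020 M

Au³⁺/Au is the cathode, Ni²⁺/Ni the anode: E°cell = +1.75 V, n = 6.
Overall reaction: 2 Au³⁺(aq) + 3 Ni(s) → 2 Au(s) + 3 Ni²⁺(aq); Q = [Ni²⁺]^3/[Au³⁺]^2.
From E = E° − (0.0592/n) log Q: log Q = (E° − E)·n/0.0592 = (+1.75 − (+1.816))·6/0.0592 = -6.6892.
So 2·log[Au³⁺] = 3·log(0.00044) − log Q = -10.0696 − (-6.6892) = -3.3804; log[Au³⁺] = -3.3804 / 2 = -1.6902; [Au³⁺] = 10^(-1.6902) ≈ 0.020 M.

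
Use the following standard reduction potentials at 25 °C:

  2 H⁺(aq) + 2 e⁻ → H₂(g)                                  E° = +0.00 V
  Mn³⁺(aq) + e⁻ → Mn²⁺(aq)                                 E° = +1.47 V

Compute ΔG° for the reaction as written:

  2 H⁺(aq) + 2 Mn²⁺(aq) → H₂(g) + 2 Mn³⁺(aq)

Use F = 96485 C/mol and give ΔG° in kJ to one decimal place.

+283.7 kJ

As written, H⁺/H₂ is reduced (cathode) and Mn³⁺/Mn²⁺ is oxidised (anode), so E°cell = (+0.00) − (+1.47) = -1.47 V.
Balancing electrons gives n = 2.
ΔG° = −nFE° = −(2)(96485)(-1.47) = 283,666 J = +283.7 kJ.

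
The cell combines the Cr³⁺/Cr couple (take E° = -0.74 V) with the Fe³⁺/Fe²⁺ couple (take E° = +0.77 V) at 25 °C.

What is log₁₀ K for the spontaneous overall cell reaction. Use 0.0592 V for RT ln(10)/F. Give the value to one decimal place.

76.5

Cathode: Fe³⁺/Fe²⁺; anode: Cr³⁺/Cr. E°cell = +1.51 V, n = 3.
log K = nE°cell / 0.0592 = (3)(+1.51) / 0.0592 = 76.5.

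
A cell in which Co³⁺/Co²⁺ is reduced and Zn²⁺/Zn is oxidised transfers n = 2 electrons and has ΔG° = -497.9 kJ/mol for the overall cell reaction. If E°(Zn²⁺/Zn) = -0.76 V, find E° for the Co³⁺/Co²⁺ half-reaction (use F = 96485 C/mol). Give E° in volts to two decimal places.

E°cell = −ΔG°/(nF) = −(-497.9×10³)/((2)(96485)) = +2.580 V.
Since Co³⁺/Co²⁺ is the cathode and Zn²⁺/Zn the anode, E°cell = E°(Co³⁺/Co²⁺) − E°(Zn²⁺/Zn).
So E°(Co³⁺/Co²⁺) = E°cell + E°(Zn²⁺/Zn) = +2.580 + (-0.76) = +1.82 V.

+1.82 V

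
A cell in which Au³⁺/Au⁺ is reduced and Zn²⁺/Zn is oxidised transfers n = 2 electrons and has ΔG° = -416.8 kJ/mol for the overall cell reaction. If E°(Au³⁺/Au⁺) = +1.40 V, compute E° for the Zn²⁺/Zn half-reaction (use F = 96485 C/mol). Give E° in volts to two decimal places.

E°cell = −ΔG°/(nF) = −(-416.8×10³)/((2)(96485)) = +2.160 V.
Since Au³⁺/Au⁺ is the cathode and Zn²⁺/Zn the anode, E°cell = E°(Au³⁺/Au⁺) − E°(Zn²⁺/Zn).
So E°(Zn²⁺/Zn) = E°(Au³⁺/Au⁺) − E°cell = (+1.40) − (+2.160) = -0.76 V.

-0.76 V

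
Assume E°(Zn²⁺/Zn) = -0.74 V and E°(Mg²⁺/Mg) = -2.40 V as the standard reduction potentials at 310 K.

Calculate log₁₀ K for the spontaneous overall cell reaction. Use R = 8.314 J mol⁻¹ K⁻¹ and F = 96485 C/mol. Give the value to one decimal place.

Cathode: Zn²⁺/Zn; anode: Mg²⁺/Mg. E°cell = (-0.74) − (-2.40) = +1.66 V, with n = 2.
ΔG° = −nFE° = −RT ln K, so ln K = nFE°/(RT) = (2)(96485)(+1.66) / ((8.314)(310)) = 124.287.
log₁₀ K = 124.287 / ln 10 = 54.0.

54.0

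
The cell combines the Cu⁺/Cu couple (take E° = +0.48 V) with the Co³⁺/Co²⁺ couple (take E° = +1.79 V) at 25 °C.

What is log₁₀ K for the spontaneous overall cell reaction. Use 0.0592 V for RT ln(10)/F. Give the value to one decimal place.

22.1

Cathode: Co³⁺/Co²⁺; anode: Cu⁺/Cu. E°cell = +1.31 V, n = 1.
log K = nE°cell / 0.0592 = (1)(+1.31) / 0.0592 = 22.1.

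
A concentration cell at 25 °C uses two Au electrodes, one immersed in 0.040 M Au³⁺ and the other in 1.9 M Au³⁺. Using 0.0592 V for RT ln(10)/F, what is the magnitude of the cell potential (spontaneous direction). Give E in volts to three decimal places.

For a concentration cell E°cell = 0. The 1.9 M side is the cathode (reduction is favoured where [Au³⁺] is higher).
With n = 3, E = −(0.0592/3) log([Au³⁺]ₐₙ/[Au³⁺]꜀ₐₜ) = −(0.0592/3) log(0.04/1.9) = −(0.0592/3)(-1.677) = +0.033 V.

+0.033 V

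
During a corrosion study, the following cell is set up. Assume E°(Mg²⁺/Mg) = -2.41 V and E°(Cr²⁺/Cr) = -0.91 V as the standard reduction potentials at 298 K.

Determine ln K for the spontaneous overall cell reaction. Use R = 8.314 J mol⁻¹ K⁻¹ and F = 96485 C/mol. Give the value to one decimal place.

116.8

Cathode: Cr²⁺/Cr; anode: Mg²⁺/Mg. E°cell = (-0.91) − (-2.41) = +1.50 V, with n = 2.
ΔG° = −nFE° = −RT ln K, so ln K = nFE°/(RT) = (2)(96485)(+1.50) / ((8.314)(298)) = 116.830.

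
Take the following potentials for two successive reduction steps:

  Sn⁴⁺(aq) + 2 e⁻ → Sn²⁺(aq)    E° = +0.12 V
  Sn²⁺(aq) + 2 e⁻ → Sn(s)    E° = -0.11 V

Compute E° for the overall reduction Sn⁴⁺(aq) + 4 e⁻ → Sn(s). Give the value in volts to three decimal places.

Adding the free-energy changes (−nFE°) of the two steps gives −n₃FE°₃ = −n₁FE°₁ − n₂FE°₂.
E°₃ = (2×+0.12 + 2×-0.11) / 4 = (+0.020) / 4 = +0.005 V.

+0.005 V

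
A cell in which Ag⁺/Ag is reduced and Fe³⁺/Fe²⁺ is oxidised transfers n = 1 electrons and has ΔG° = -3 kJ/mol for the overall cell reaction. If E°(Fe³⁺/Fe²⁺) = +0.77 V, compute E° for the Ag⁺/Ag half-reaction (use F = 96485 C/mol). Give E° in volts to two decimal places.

E°cell = −ΔG°/(nF) = −(-3×10³)/((1)(96485)) = +0.031 V.
Since Ag⁺/Ag is the cathode and Fe³⁺/Fe²⁺ the anode, E°cell = E°(Ag⁺/Ag) − E°(Fe³⁺/Fe²⁺).
So E°(Ag⁺/Ag) = E°cell + E°(Fe³⁺/Fe²⁺) = +0.031 + (+0.77) = +0.80 V.

+0.80 V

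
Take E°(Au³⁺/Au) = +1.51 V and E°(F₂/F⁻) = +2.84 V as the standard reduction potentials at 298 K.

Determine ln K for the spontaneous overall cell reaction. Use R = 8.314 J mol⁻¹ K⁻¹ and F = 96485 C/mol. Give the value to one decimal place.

310.8

Cathode: F₂/F⁻; anode: Au³⁺/Au. E°cell = (+2.84) − (+1.51) = +1.33 V, with n = 6.
ΔG° = −nFE° = −RT ln K, so ln K = nFE°/(RT) = (6)(96485)(+1.33) / ((8.314)(298)) = 310.768.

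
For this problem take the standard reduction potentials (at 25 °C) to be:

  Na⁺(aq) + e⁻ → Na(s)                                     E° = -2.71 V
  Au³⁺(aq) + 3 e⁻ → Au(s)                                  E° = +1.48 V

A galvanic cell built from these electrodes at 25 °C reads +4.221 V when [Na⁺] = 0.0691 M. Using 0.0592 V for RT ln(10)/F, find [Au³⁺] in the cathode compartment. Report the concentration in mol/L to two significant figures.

Au³⁺/Au is the cathode, Na⁺/Na the anode: E°cell = +4.19 V, n = 3.
Overall reaction: Au³⁺(aq) + 3 Na(s) → Au(s) + 3 Na⁺(aq); Q = [Na⁺]^3/[Au³⁺]^1.
From E = E° − (0.0592/n) log Q: log Q = (E° − E)·n/0.0592 = (+4.19 − (+4.221))·3/0.0592 = -1.5709.
So 1·log[Au³⁺] = 3·log(0.0691) − log Q = -3.4816 − (-1.5709) = -1.9107; [Au³⁺] = 10^(-1.9107) ≈ 0.012 M.

0.012 M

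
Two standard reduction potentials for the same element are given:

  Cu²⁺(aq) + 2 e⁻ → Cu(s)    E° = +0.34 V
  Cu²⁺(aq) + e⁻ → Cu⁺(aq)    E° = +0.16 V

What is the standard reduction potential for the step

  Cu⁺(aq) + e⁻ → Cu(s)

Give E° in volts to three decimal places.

+0.520 V

Sequential free energies add, so n₃E°₃ = n₁E°₁ + n₂E°₂.
With n₃ = 2, and the known step contributing 1×(+0.16) V, the unknown satisfies 1·E° = 2×(+0.34) − 1×(+0.16) = +0.520.
E° = +0.520 / 1 = +0.520 V.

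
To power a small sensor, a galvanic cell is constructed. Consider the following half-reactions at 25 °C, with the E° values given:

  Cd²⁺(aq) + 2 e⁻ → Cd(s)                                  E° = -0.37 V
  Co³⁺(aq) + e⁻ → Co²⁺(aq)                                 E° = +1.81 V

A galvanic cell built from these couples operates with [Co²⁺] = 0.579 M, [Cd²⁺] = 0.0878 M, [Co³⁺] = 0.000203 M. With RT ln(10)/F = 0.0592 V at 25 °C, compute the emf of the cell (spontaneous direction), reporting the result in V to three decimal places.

+2.007 V

Co³⁺/Co²⁺ is the cathode (higher E°), Cd²⁺/Cd the anode: E°cell = +1.81 − (-0.37) = +2.18 V, n = 2.
Overall: 2 Co³⁺(aq) + Cd(s) → 2 Co²⁺(aq) + Cd²⁺(aq)
Q = [Co²⁺]^2·[Cd²⁺] / ([Co³⁺]^2); log Q = 5.854.
E = E° − (0.0592/n) log Q = +2.18 − (0.0592/2)(5.854) = +2.007 V.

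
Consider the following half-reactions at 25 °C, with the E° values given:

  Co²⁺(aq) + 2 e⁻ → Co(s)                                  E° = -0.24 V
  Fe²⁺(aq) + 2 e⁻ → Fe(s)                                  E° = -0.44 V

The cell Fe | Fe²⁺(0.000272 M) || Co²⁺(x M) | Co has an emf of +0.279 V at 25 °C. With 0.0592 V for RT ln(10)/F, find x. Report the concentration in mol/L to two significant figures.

Co²⁺/Co is the cathode, Fe²⁺/Fe the anode: E°cell = +0.20 V, n = 2.
Overall reaction: Co²⁺(aq) + Fe(s) → Co(s) + Fe²⁺(aq); Q = [Fe²⁺]^1/[Co²⁺]^1.
From E = E° − (0.0592/n) log Q: log Q = (E° − E)·n/0.0592 = (+0.20 − (+0.279))·2/0.0592 = -2.6689.
So 1·log[Co²⁺] = 1·log(0.000272) − log Q = -3.5654 − (-2.6689) = -0.8965; [Co²⁺] = 10^(-0.8965) ≈ 0.13 M.

0.13 M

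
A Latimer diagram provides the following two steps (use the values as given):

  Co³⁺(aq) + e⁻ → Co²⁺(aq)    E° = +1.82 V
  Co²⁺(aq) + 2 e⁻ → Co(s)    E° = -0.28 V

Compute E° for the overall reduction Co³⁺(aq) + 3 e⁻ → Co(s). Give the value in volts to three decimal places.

Adding the free-energy changes (−nFE°) of the two steps gives −n₃FE°₃ = −n₁FE°₁ − n₂FE°₂.
E°₃ = (1×+1.82 + 2×-0.28) / 3 = (+1.260) / 3 = +0.420 V.

+0.420 V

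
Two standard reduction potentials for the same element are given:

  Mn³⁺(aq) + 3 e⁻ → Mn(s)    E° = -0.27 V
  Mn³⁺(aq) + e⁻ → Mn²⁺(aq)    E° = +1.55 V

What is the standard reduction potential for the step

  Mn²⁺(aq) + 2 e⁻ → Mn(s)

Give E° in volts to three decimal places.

-1.180 V

Sequential free energies add, so n₃E°₃ = n₁E°₁ + n₂E°₂.
With n₃ = 3, and the known step contributing 1×(+1.55) V, the unknown satisfies 2·E° = 3×(-0.27) − 1×(+1.55) = -2.360.
E° = -2.360 / 2 = -1.180 V.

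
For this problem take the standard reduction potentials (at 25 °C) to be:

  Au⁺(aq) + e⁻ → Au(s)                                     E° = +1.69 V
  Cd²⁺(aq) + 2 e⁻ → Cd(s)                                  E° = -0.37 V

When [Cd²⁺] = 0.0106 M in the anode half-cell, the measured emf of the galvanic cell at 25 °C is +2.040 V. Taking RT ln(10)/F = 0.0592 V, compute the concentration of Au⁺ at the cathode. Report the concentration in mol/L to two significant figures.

0.047 M

Au⁺/Au is the cathode, Cd²⁺/Cd the anode: E°cell = +2.06 V, n = 2.
Overall reaction: 2 Au⁺(aq) + Cd(s) → 2 Au(s) + Cd²⁺(aq); Q = [Cd²⁺]^1/[Au⁺]^2.
From E = E° − (0.0592/n) log Q: log Q = (E° − E)·n/0.0592 = (+2.06 − (+2.040))·2/0.0592 = 0.6757.
So 2·log[Au⁺] = 1·log(0.0106) − log Q = -1.9747 − (0.6757) = -2.6504; log[Au⁺] = -2.6504 / 2 = -1.3252; [Au⁺] = 10^(-1.3252) ≈ 0.047 M.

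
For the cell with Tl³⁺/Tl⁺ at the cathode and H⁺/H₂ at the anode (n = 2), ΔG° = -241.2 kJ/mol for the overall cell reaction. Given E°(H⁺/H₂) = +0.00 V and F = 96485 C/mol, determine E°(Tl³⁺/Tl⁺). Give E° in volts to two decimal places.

+1.25 V

E°cell = −ΔG°/(nF) = −(-241.2×10³)/((2)(96485)) = +1.250 V.
Since Tl³⁺/Tl⁺ is the cathode and H⁺/H₂ the anode, E°cell = E°(Tl³⁺/Tl⁺) − E°(H⁺/H₂).
So E°(Tl³⁺/Tl⁺) = E°cell + E°(H⁺/H₂) = +1.250 + (+0.00) = +1.25 V.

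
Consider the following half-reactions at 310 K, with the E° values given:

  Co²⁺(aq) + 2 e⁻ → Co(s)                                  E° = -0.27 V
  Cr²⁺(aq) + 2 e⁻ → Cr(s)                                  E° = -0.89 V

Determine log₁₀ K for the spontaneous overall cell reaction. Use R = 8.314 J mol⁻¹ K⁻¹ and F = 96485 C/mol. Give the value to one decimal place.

20.2

Cathode: Co²⁺/Co; anode: Cr²⁺/Cr. E°cell = (-0.27) − (-0.89) = +0.62 V, with n = 2.
ΔG° = −nFE° = −RT ln K, so ln K = nFE°/(RT) = (2)(96485)(+0.62) / ((8.314)(310)) = 46.420.
log₁₀ K = 46.420 / ln 10 = 20.2.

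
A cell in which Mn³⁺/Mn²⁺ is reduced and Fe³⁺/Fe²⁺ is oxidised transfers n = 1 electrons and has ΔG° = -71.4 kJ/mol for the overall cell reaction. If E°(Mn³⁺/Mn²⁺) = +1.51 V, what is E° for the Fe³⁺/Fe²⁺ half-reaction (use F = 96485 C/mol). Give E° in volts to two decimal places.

+0.77 V

E°cell = −ΔG°/(nF) = −(-71.4×10³)/((1)(96485)) = +0.740 V.
Since Mn³⁺/Mn²⁺ is the cathode and Fe³⁺/Fe²⁺ the anode, E°cell = E°(Mn³⁺/Mn²⁺) − E°(Fe³⁺/Fe²⁺).
So E°(Fe³⁺/Fe²⁺) = E°(Mn³⁺/Mn²⁺) − E°cell = (+1.51) − (+0.740) = +0.77 V.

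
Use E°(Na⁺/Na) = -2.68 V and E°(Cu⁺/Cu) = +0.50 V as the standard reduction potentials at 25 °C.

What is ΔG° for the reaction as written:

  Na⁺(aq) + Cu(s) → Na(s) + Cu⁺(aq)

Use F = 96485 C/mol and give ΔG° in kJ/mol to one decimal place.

As written, Na⁺/Na is reduced (cathode) and Cu⁺/Cu is oxidised (anode), so E°cell = (-2.68) − (+0.50) = -3.18 V.
Balancing electrons gives n = 1.
ΔG° = −nFE° = −(1)(96485)(-3.18) = 306,822 J = +306.8 kJ/mol.

+306.8 kJ/mol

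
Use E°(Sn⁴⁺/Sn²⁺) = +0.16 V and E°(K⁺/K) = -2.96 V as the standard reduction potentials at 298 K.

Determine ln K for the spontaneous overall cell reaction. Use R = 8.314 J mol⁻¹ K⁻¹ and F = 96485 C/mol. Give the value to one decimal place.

Cathode: Sn⁴⁺/Sn²⁺; anode: K⁺/K. E°cell = (+0.16) − (-2.96) = +3.12 V, with n = 2.
ΔG° = −nFE° = −RT ln K, so ln K = nFE°/(RT) = (2)(96485)(+3.12) / ((8.314)(298)) = 243.007.

243.0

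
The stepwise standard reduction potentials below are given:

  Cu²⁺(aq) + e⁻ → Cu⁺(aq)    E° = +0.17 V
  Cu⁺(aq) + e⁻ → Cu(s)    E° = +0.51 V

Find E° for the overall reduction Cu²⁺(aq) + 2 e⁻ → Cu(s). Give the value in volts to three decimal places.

Adding the free-energy changes (−nFE°) of the two steps gives −n₃FE°₃ = −n₁FE°₁ − n₂FE°₂.
E°₃ = (1×+0.17 + 1×+0.51) / 2 = (+0.680) / 2 = +0.340 V.

+0.340 V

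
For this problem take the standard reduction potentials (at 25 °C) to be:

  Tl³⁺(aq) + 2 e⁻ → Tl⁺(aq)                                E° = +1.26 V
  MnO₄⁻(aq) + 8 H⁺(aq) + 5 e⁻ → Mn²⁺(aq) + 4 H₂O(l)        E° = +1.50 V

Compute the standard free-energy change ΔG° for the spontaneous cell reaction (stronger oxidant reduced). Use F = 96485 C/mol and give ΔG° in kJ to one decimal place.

MnO₄⁻/Mn²⁺ (E° = +1.50 V) is the cathode; Tl³⁺/Tl⁺ (E° = +1.26 V) is the anode, so E°cell = +0.24 V.
Balancing electrons gives n = 10 (lcm of 5 and 2).
ΔG° = −nFE° = −(10)(96485)(+0.24) = -231,564 J = -231.6 kJ.

-231.6 kJ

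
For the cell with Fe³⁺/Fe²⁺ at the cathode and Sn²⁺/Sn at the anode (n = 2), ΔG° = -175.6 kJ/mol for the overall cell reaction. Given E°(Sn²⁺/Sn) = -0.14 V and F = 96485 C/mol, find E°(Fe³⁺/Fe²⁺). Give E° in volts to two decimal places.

E°cell = −ΔG°/(nF) = −(-175.6×10³)/((2)(96485)) = +0.910 V.
Since Fe³⁺/Fe²⁺ is the cathode and Sn²⁺/Sn the anode, E°cell = E°(Fe³⁺/Fe²⁺) − E°(Sn²⁺/Sn).
So E°(Fe³⁺/Fe²⁺) = E°cell + E°(Sn²⁺/Sn) = +0.910 + (-0.14) = +0.77 V.

+0.77 V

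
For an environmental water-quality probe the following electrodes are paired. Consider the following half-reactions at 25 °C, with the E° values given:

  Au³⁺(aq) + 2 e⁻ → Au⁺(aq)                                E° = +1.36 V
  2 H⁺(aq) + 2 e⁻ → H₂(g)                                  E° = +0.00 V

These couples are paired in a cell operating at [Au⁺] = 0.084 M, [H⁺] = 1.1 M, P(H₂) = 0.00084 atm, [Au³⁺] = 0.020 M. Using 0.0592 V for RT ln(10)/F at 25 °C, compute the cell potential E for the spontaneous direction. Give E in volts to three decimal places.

+1.248 V

Au³⁺/Au⁺ is the cathode (higher E°), H⁺/H₂ the anode: E°cell = +1.36 − (+0.00) = +1.36 V, n = 2.
Overall: Au³⁺(aq) + H₂(g) → Au⁺(aq) + 2 H⁺(aq)
Q = [Au⁺]·[H⁺]^2 / ([Au³⁺]·P(H₂)); log Q = 3.782.
E = E° − (0.0592/n) log Q = +1.36 − (0.0592/2)(3.782) = +1.248 V.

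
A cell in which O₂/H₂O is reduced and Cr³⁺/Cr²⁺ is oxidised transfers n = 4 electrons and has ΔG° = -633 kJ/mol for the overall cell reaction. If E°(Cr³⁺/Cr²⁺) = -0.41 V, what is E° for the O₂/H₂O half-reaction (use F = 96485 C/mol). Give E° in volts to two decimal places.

E°cell = −ΔG°/(nF) = −(-633×10³)/((4)(96485)) = +1.640 V.
Since O₂/H₂O is the cathode and Cr³⁺/Cr²⁺ the anode, E°cell = E°(O₂/H₂O) − E°(Cr³⁺/Cr²⁺).
So E°(O₂/H₂O) = E°cell + E°(Cr³⁺/Cr²⁺) = +1.640 + (-0.41) = +1.23 V.

+1.23 V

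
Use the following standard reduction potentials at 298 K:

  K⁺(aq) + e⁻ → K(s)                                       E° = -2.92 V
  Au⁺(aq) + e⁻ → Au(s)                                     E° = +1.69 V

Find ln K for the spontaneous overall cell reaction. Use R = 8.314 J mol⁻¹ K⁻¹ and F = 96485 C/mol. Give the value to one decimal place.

Cathode: Au⁺/Au; anode: K⁺/K. E°cell = (+1.69) − (-2.92) = +4.61 V, with n = 1.
ΔG° = −nFE° = −RT ln K, so ln K = nFE°/(RT) = (1)(96485)(+4.61) / ((8.314)(298)) = 179.529.

179.5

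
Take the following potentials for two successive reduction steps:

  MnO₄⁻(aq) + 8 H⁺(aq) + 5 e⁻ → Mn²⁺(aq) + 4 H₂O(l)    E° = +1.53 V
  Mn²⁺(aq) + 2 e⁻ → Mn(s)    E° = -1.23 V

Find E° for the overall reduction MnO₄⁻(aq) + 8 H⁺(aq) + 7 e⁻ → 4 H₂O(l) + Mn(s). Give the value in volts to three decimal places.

Adding the free-energy changes (−nFE°) of the two steps gives −n₃FE°₃ = −n₁FE°₁ − n₂FE°₂.
E°₃ = (5×+1.53 + 2×-1.23) / 7 = (+5.190) / 7 = +0.741 V.
Simply averaging or adding the two E° values would be wrong; the electron-weighted sum is required.

+0.741 V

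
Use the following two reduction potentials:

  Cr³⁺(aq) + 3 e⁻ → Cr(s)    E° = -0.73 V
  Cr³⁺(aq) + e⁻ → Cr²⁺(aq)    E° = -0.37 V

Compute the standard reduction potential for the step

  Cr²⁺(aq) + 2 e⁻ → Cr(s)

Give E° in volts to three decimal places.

Sequential free energies add, so n₃E°₃ = n₁E°₁ + n₂E°₂.
With n₃ = 3, and the known step contributing 1×(-0.37) V, the unknown satisfies 2·E° = 3×(-0.73) − 1×(-0.37) = -1.820.
E° = -1.820 / 2 = -0.910 V.

-0.910 V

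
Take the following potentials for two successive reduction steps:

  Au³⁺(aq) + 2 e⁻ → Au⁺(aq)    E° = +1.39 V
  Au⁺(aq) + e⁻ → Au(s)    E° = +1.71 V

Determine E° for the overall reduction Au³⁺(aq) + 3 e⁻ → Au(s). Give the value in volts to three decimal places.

Standard free energies of sequential steps add: ΔG°₃ = ΔG°₁ + ΔG°₂, so n₃E°₃ = n₁E°₁ + n₂E°₂.
E°₃ = (2×+1.39 + 1×+1.71) / 3 = (+4.490) / 3 = +1.497 V.

+1.497 V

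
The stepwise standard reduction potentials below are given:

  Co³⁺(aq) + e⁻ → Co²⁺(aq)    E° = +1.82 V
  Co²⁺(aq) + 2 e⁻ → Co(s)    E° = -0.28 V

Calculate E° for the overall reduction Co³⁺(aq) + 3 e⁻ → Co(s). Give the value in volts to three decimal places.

+0.420 V

Since ΔG° = −nFE° is additive over sequential reductions, n₃E°₃ = n₁E°₁ + n₂E°₂.
E°₃ = (1×+1.82 + 2×-0.28) / 3 = (+1.260) / 3 = +0.420 V.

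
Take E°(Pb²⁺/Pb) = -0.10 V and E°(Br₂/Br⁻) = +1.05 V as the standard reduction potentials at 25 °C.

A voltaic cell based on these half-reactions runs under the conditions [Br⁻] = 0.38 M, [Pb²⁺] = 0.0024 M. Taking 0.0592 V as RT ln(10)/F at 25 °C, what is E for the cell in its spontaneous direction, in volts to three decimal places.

+1.252 V

Br₂/Br⁻ is the cathode (higher E°), Pb²⁺/Pb the anode: E°cell = +1.05 − (-0.10) = +1.15 V, n = 2.
Overall: Br₂(l) + Pb(s) → 2 Br⁻(aq) + Pb²⁺(aq)
Q = [Br⁻]^2·[Pb²⁺]; log Q = -3.460.
E = E° − (0.0592/n) log Q = +1.15 − (0.0592/2)(-3.460) = +1.252 V.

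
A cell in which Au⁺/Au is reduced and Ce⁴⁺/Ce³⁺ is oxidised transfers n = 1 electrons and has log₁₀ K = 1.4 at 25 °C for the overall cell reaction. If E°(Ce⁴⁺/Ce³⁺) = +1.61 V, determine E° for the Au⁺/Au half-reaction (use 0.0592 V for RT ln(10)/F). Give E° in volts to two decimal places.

E°cell = (0.0592/n)·log K = (0.0592/1)(1.4) = +0.083 V.
Since Au⁺/Au is the cathode and Ce⁴⁺/Ce³⁺ the anode, E°cell = E°(Au⁺/Au) − E°(Ce⁴⁺/Ce³⁺).
So E°(Au⁺/Au) = E°cell + E°(Ce⁴⁺/Ce³⁺) = +0.083 + (+1.61) = +1.69 V.

+1.69 V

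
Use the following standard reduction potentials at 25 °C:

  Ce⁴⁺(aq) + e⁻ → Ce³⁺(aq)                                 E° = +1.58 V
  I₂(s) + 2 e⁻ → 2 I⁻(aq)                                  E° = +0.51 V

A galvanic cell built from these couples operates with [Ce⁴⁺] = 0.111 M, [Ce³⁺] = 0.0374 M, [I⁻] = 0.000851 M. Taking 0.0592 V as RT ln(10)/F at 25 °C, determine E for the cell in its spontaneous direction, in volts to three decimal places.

Ce⁴⁺/Ce³⁺ is the cathode (higher E°), I₂/I⁻ the anode: E°cell = +1.58 − (+0.51) = +1.07 V, n = 2.
Overall: 2 Ce⁴⁺(aq) + 2 I⁻(aq) → 2 Ce³⁺(aq) + I₂(s)
Q = [Ce³⁺]^2 / ([Ce⁴⁺]^2·[I⁻]^2); log Q = 5.195.
E = E° − (0.0592/n) log Q = +1.07 − (0.0592/2)(5.195) = +0.916 V.

+0.916 V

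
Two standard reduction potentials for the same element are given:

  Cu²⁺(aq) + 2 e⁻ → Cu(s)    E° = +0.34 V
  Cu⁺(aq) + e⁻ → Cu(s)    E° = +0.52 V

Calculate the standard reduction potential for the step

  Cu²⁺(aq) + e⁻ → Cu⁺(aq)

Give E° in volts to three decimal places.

+0.160 V

Sequential free energies add, so n₃E°₃ = n₁E°₁ + n₂E°₂.
With n₃ = 2, and the known step contributing 1×(+0.52) V, the unknown satisfies 1·E° = 2×(+0.34) − 1×(+0.52) = +0.160.
E° = +0.160 / 1 = +0.160 V.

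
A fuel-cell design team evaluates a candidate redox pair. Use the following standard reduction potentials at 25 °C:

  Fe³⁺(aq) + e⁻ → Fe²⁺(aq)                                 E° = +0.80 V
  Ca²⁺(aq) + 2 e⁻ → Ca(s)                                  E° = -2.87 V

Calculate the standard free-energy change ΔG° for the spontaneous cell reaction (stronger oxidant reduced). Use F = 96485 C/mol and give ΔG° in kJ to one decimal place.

-708.2 kJ

Fe³⁺/Fe²⁺ (E° = +0.80 V) is the cathode; Ca²⁺/Ca (E° = -2.87 V) is the anode, so E°cell = +3.67 V.
Balancing electrons gives n = 2 (lcm of 1 and 2).
ΔG° = −nFE° = −(2)(96485)(+3.67) = -708,200 J = -708.2 kJ.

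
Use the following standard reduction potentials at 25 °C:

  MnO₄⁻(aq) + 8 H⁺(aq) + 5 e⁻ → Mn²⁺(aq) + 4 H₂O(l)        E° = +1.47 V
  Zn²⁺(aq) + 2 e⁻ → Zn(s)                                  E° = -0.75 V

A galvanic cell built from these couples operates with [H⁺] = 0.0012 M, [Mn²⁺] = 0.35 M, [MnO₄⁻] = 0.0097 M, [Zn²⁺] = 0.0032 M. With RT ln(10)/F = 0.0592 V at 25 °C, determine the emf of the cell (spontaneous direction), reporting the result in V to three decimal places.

+1.999 V

MnO₄⁻/Mn²⁺ is the cathode (higher E°), Zn²⁺/Zn the anode: E°cell = +1.47 − (-0.75) = +2.22 V, n = 10.
Overall: 2 MnO₄⁻(aq) + 16 H⁺(aq) + 5 Zn(s) → 2 Mn²⁺(aq) + 8 H₂O(l) + 5 Zn²⁺(aq)
Q = [Mn²⁺]^2·[Zn²⁺]^5 / ([MnO₄⁻]^2·[H⁺]^16); log Q = 37.373.
E = E° − (0.0592/n) log Q = +2.22 − (0.0592/10)(37.373) = +1.999 V.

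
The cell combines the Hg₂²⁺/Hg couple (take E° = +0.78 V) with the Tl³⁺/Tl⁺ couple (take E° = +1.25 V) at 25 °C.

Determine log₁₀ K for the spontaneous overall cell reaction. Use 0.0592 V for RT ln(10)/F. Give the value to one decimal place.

15.9

Cathode: Tl³⁺/Tl⁺; anode: Hg₂²⁺/Hg. E°cell = +0.47 V, n = 2.
log K = nE°cell / 0.0592 = (2)(+0.47) / 0.0592 = 15.9.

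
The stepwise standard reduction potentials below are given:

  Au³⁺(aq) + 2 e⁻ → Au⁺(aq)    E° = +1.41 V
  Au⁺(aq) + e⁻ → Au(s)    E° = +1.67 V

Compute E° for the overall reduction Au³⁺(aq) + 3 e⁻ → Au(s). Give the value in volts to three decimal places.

+1.497 V

Standard free energies of sequential steps add: ΔG°₃ = ΔG°₁ + ΔG°₂, so n₃E°₃ = n₁E°₁ + n₂E°₂.
E°₃ = (2×+1.41 + 1×+1.67) / 3 = (+4.490) / 3 = +1.497 V.
E° values themselves are not directly additive — weighting by electron count is essential.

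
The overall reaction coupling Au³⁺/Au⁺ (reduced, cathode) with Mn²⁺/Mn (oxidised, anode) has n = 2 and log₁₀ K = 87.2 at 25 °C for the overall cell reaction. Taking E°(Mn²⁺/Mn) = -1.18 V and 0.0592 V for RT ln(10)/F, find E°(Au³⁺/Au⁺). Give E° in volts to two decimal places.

E°cell = (0.0592/n)·log K = (0.0592/2)(87.2) = +2.581 V.
Since Au³⁺/Au⁺ is the cathode and Mn²⁺/Mn the anode, E°cell = E°(Au³⁺/Au⁺) − E°(Mn²⁺/Mn).
So E°(Au³⁺/Au⁺) = E°cell + E°(Mn²⁺/Mn) = +2.581 + (-1.18) = +1.40 V.

+1.40 V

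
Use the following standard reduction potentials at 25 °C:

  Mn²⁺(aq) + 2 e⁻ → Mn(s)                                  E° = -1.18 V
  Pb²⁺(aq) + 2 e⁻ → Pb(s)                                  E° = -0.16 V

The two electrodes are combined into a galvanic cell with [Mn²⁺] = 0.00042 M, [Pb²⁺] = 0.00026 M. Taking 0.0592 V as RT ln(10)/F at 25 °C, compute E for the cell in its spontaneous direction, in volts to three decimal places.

Pb²⁺/Pb is the cathode (higher E°), Mn²⁺/Mn the anode: E°cell = -0.16 − (-1.18) = +1.02 V, n = 2.
Overall: Pb²⁺(aq) + Mn(s) → Pb(s) + Mn²⁺(aq)
Q = [Mn²⁺] / ([Pb²⁺]); log Q = 0.208.
E = E° − (0.0592/n) log Q = +1.02 − (0.0592/2)(0.208) = +1.014 V.

+1.014 V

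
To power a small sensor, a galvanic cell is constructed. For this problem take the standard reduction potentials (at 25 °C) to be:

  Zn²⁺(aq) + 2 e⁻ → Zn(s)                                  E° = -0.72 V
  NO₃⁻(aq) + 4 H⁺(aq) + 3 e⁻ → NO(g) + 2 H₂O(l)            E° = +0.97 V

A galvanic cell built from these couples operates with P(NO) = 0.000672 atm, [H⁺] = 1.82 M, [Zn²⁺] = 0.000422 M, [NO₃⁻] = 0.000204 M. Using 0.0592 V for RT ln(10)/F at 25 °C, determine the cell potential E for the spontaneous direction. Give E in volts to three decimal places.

NO₃⁻/NO is the cathode (higher E°), Zn²⁺/Zn the anode: E°cell = +0.97 − (-0.72) = +1.69 V, n = 6.
Overall: 2 NO₃⁻(aq) + 8 H⁺(aq) + 3 Zn(s) → 2 NO(g) + 4 H₂O(l) + 3 Zn²⁺(aq)
Q = P(NO)^2·[Zn²⁺]^3 / ([NO₃⁻]^2·[H⁺]^8); log Q = -11.169.
E = E° − (0.0592/n) log Q = +1.69 − (0.0592/6)(-11.169) = +1.800 V.

+1.800 V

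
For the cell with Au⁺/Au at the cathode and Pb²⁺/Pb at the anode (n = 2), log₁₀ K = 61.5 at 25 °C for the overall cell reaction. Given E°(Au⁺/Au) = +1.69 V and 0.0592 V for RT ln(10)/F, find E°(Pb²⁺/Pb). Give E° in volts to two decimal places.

E°cell = (0.0592/n)·log K = (0.0592/2)(61.5) = +1.820 V.
Since Au⁺/Au is the cathode and Pb²⁺/Pb the anode, E°cell = E°(Au⁺/Au) − E°(Pb²⁺/Pb).
So E°(Pb²⁺/Pb) = E°(Au⁺/Au) − E°cell = (+1.69) − (+1.820) = -0.13 V.

-0.13 V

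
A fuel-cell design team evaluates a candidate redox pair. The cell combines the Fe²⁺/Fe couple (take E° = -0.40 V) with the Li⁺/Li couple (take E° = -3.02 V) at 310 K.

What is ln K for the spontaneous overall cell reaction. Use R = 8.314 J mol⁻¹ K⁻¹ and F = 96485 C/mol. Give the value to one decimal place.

Cathode: Fe²⁺/Fe; anode: Li⁺/Li. E°cell = (-0.40) − (-3.02) = +2.62 V, with n = 2.
ΔG° = −nFE° = −RT ln K, so ln K = nFE°/(RT) = (2)(96485)(+2.62) / ((8.314)(310)) = 196.164.

196.2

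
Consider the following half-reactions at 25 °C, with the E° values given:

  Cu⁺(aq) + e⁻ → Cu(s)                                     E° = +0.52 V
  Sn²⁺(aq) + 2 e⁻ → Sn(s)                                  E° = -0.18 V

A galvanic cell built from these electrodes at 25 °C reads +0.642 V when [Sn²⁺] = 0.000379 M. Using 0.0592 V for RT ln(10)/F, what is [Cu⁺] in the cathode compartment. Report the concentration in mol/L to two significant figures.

Cu⁺/Cu is the cathode, Sn²⁺/Sn the anode: E°cell = +0.70 V, n = 2.
Overall reaction: 2 Cu⁺(aq) + Sn(s) → 2 Cu(s) + Sn²⁺(aq); Q = [Sn²⁺]^1/[Cu⁺]^2.
From E = E° − (0.0592/n) log Q: log Q = (E° − E)·n/0.0592 = (+0.70 − (+0.642))·2/0.0592 = 1.9595.
So 2·log[Cu⁺] = 1·log(0.000379) − log Q = -3.4214 − (1.9595) = -5.3809; log[Cu⁺] = -5.3809 / 2 = -2.6904; [Cu⁺] = 10^(-2.6904) ≈ 0.0020 M.

0.0020 M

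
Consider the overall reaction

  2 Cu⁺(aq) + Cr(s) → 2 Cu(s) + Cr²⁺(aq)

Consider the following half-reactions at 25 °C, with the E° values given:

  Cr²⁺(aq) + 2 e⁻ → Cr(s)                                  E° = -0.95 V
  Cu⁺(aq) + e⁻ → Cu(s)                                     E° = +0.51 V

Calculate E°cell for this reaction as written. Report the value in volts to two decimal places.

+1.46 V

The Cu⁺/Cu couple has the higher reduction potential, so it is the cathode; Cr²⁺/Cr is oxidised at the anode.
E°cell = E°(cathode) − E°(anode) = (+0.51) − (-0.95) = +1.46 V.
Since E°cell > 0, the reaction is spontaneous under standard conditions.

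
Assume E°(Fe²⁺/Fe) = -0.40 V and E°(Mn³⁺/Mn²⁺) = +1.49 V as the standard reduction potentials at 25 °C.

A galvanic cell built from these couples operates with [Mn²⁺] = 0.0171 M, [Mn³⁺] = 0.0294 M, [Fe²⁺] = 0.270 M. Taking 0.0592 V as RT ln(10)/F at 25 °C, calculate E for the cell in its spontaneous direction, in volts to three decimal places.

Mn³⁺/Mn²⁺ is the cathode (higher E°), Fe²⁺/Fe the anode: E°cell = +1.49 − (-0.40) = +1.89 V, n = 2.
Overall: 2 Mn³⁺(aq) + Fe(s) → 2 Mn²⁺(aq) + Fe²⁺(aq)
Q = [Mn²⁺]^2·[Fe²⁺] / ([Mn³⁺]^2); log Q = -1.039.
E = E° − (0.0592/n) log Q = +1.89 − (0.0592/2)(-1.039) = +1.921 V.

+1.921 V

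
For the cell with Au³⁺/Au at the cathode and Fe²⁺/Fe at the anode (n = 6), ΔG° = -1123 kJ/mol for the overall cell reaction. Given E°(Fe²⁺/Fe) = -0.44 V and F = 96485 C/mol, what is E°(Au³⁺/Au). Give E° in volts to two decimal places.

E°cell = −ΔG°/(nF) = −(-1123×10³)/((6)(96485)) = +1.940 V.
Since Au³⁺/Au is the cathode and Fe²⁺/Fe the anode, E°cell = E°(Au³⁺/Au) − E°(Fe²⁺/Fe).
So E°(Au³⁺/Au) = E°cell + E°(Fe²⁺/Fe) = +1.940 + (-0.44) = +1.50 V.

+1.50 V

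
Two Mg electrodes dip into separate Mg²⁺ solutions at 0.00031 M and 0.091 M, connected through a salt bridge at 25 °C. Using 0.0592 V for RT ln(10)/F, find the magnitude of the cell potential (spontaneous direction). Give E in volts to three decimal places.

+0.073 V

For a concentration cell E°cell = 0. The 0.091 M side is the cathode (reduction is favoured where [Mg²⁺] is higher).
With n = 2, E = −(0.0592/2) log([Mg²⁺]ₐₙ/[Mg²⁺]꜀ₐₜ) = −(0.0592/2) log(0.00031/0.091) = −(0.0592/2)(-2.468) = +0.073 V.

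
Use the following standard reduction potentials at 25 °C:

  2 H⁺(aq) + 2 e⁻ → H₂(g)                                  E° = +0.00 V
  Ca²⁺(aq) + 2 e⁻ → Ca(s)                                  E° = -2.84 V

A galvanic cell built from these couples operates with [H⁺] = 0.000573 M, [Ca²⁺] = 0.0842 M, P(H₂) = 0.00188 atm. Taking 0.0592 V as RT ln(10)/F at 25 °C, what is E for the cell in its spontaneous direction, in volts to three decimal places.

H⁺/H₂ is the cathode (higher E°), Ca²⁺/Ca the anode: E°cell = +0.00 − (-2.84) = +2.84 V, n = 2.
Overall: 2 H⁺(aq) + Ca(s) → H₂(g) + Ca²⁺(aq)
Q = P(H₂)·[Ca²⁺] / ([H⁺]^2); log Q = 2.683.
E = E° − (0.0592/n) log Q = +2.84 − (0.0592/2)(2.683) = +2.761 V.

+2.761 V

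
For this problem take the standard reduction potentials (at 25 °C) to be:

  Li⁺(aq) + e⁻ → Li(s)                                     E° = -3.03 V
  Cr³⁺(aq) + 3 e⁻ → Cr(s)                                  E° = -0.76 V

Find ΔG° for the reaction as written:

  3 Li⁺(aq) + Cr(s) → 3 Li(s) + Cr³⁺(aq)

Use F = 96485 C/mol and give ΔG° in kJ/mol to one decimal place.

+657.1 kJ/mol

As written, Li⁺/Li is reduced (cathode) and Cr³⁺/Cr is oxidised (anode), so E°cell = (-3.03) − (-0.76) = -2.27 V.
Balancing electrons gives n = 3.
ΔG° = −nFE° = −(3)(96485)(-2.27) = 657,063 J = +657.1 kJ/mol.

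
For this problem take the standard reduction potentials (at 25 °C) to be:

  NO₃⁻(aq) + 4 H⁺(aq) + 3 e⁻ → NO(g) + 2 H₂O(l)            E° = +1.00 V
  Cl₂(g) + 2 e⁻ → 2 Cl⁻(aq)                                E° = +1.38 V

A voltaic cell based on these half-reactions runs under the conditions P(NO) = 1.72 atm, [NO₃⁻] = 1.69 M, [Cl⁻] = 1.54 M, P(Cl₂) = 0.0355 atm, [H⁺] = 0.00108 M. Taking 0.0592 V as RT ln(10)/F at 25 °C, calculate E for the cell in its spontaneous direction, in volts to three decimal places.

Cl₂/Cl⁻ is the cathode (higher E°), NO₃⁻/NO the anode: E°cell = +1.38 − (+1.00) = +0.38 V, n = 6.
Overall: 3 Cl₂(g) + 2 NO(g) + 4 H₂O(l) → 6 Cl⁻(aq) + 2 NO₃⁻(aq) + 8 H⁺(aq)
Q = [Cl⁻]^6·[NO₃⁻]^2·[H⁺]^8 / (P(Cl₂)^3·P(NO)^2); log Q = -18.273.
E = E° − (0.0592/n) log Q = +0.38 − (0.0592/6)(-18.273) = +0.560 V.

+0.560 V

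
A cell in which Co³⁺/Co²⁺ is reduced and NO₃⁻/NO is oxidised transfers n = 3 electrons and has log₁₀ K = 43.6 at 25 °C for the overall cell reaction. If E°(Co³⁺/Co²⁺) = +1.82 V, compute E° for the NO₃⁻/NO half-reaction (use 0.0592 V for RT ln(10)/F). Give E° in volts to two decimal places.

E°cell = (0.0592/n)·log K = (0.0592/3)(43.6) = +0.860 V.
Since Co³⁺/Co²⁺ is the cathode and NO₃⁻/NO the anode, E°cell = E°(Co³⁺/Co²⁺) − E°(NO₃⁻/NO).
So E°(NO₃⁻/NO) = E°(Co³⁺/Co²⁺) − E°cell = (+1.82) − (+0.860) = +0.96 V.

+0.96 V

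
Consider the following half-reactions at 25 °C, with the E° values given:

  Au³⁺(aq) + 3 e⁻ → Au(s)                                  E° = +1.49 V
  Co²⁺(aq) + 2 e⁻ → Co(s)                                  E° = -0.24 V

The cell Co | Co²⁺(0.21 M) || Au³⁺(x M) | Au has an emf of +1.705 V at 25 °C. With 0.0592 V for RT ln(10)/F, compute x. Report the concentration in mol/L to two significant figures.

0.0052 M

Au³⁺/Au is the cathode, Co²⁺/Co the anode: E°cell = +1.73 V, n = 6.
Overall reaction: 2 Au³⁺(aq) + 3 Co(s) → 2 Au(s) + 3 Co²⁺(aq); Q = [Co²⁺]^3/[Au³⁺]^2.
From E = E° − (0.0592/n) log Q: log Q = (E° − E)·n/0.0592 = (+1.73 − (+1.705))·6/0.0592 = 2.5338.
So 2·log[Au³⁺] = 3·log(0.21) − log Q = -2.0333 − (2.5338) = -4.5671; log[Au³⁺] = -4.5671 / 2 = -2.2835; [Au³⁺] = 10^(-2.2835) ≈ 0.0052 M.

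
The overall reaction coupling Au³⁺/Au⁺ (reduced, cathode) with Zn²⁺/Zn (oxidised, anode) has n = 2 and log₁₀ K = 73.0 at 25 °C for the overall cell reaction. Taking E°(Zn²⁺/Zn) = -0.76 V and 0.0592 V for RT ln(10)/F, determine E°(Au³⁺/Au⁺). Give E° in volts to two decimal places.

+1.40 V

E°cell = (0.0592/n)·log K = (0.0592/2)(73.0) = +2.161 V.
Since Au³⁺/Au⁺ is the cathode and Zn²⁺/Zn the anode, E°cell = E°(Au³⁺/Au⁺) − E°(Zn²⁺/Zn).
So E°(Au³⁺/Au⁺) = E°cell + E°(Zn²⁺/Zn) = +2.161 + (-0.76) = +1.40 V.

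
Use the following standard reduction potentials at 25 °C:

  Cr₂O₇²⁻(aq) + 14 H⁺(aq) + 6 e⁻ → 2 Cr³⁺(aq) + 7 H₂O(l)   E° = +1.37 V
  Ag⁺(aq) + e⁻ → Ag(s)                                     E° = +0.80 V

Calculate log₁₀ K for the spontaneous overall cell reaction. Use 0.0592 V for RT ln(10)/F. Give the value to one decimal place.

57.8

Cathode: Cr₂O₇²⁻/Cr³⁺; anode: Ag⁺/Ag. E°cell = +0.57 V, n = 6.
log K = nE°cell / 0.0592 = (6)(+0.57) / 0.0592 = 57.8.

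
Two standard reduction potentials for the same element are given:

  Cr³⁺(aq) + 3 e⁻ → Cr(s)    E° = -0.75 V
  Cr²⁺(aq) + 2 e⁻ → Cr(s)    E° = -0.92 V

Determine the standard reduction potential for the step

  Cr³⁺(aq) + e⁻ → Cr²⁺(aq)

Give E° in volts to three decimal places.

Sequential free energies add, so n₃E°₃ = n₁E°₁ + n₂E°₂.
With n₃ = 3, and the known step contributing 2×(-0.92) V, the unknown satisfies 1·E° = 3×(-0.75) − 2×(-0.92) = -0.410.
E° = -0.410 / 1 = -0.410 V.

-0.410 V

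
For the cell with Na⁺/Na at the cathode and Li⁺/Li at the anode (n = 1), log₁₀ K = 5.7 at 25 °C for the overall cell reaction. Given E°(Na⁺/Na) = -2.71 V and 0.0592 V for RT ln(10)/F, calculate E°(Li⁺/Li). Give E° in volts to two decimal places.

-3.05 V

E°cell = (0.0592/n)·log K = (0.0592/1)(5.7) = +0.337 V.
Since Na⁺/Na is the cathode and Li⁺/Li the anode, E°cell = E°(Na⁺/Na) − E°(Li⁺/Li).
So E°(Li⁺/Li) = E°(Na⁺/Na) − E°cell = (-2.71) − (+0.337) = -3.05 V.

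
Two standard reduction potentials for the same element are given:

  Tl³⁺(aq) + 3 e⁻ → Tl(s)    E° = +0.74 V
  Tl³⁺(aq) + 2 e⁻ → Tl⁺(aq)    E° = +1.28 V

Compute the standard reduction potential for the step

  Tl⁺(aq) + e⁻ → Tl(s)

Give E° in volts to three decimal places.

Sequential free energies add, so n₃E°₃ = n₁E°₁ + n₂E°₂.
With n₃ = 3, and the known step contributing 2×(+1.28) V, the unknown satisfies 1·E° = 3×(+0.74) − 2×(+1.28) = -0.340.
E° = -0.340 / 1 = -0.340 V.

-0.340 V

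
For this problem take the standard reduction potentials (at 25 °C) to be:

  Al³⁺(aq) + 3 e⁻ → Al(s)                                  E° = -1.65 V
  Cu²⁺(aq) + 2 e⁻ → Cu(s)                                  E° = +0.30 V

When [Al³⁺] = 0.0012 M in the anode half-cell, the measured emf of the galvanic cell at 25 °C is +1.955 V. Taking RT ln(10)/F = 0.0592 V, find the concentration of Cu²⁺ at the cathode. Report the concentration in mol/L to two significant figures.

Cu²⁺/Cu is the cathode, Al³⁺/Al the anode: E°cell = +1.95 V, n = 6.
Overall reaction: 3 Cu²⁺(aq) + 2 Al(s) → 3 Cu(s) + 2 Al³⁺(aq); Q = [Al³⁺]^2/[Cu²⁺]^3.
From E = E° − (0.0592/n) log Q: log Q = (E° − E)·n/0.0592 = (+1.95 − (+1.955))·6/0.0592 = -0.5068.
So 3·log[Cu²⁺] = 2·log(0.0012) − log Q = -5.8416 − (-0.5068) = -5.3348; log[Cu²⁺] = -5.3348 / 3 = -1.7783; [Cu²⁺] = 10^(-1.7783) ≈ 0.017 M.

0.017 M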